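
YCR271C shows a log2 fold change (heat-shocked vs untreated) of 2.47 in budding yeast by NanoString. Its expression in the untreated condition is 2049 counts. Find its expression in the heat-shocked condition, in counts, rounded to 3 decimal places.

Fold change = 2^(2.47) = 5.5404
heat-shocked expression = 2049 × 5.5404 = 11352.357

11352.357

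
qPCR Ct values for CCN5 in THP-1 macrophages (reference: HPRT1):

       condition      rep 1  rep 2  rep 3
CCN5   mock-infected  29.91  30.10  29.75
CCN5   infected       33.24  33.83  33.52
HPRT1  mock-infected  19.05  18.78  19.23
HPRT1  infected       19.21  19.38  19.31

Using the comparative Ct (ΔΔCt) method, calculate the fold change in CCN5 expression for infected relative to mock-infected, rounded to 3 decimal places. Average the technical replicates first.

Mean Ct: CCN5 mock-infected 29.920; CCN5 infected 33.530; HPRT1 mock-infected 19.020; HPRT1 infected 19.300
ΔCt(mock-infected) = 29.920 − 19.020 = 10.900
ΔCt(infected) = 33.530 − 19.300 = 14.230
ΔΔCt = 14.230 − 10.900 = 3.330
Fold change = 2^(−3.330) = 0.0994

0.099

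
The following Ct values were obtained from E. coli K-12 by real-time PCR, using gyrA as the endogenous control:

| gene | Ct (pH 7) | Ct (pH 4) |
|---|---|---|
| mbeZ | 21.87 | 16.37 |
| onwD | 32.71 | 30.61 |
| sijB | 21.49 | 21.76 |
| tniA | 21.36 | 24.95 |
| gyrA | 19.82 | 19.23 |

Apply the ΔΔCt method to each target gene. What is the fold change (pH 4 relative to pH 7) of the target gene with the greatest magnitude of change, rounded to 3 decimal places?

mbeZ: ΔΔCt = (16.37−19.23) − (21.87−19.82) = -2.86 − 2.05 = -4.91; fold change = 2^4.91 = 30.065
onwD: ΔΔCt = (30.61−19.23) − (32.71−19.82) = 11.38 − 12.89 = -1.51; fold change = 2^1.51 = 2.848
sijB: ΔΔCt = (21.76−19.23) − (21.49−19.82) = 2.53 − 1.67 = 0.86; fold change = 2^-0.86 = 0.551
tniA: ΔΔCt = (24.95−19.23) − (21.36−19.82) = 5.72 − 1.54 = 4.18; fold change = 2^-4.18 = 0.055
mbeZ has the largest |ΔΔCt| = 4.91.

30.065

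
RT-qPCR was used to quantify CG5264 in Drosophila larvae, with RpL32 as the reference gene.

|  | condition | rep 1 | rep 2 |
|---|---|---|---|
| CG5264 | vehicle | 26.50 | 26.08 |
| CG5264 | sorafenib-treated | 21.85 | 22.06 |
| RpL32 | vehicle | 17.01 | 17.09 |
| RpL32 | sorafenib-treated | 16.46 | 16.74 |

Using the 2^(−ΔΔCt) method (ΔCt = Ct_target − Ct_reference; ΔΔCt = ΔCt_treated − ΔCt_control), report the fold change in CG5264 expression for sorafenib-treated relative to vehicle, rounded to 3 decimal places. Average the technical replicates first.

Mean Ct: CG5264 vehicle 26.290; CG5264 sorafenib-treated 21.955; RpL32 vehicle 17.050; RpL32 sorafenib-treated 16.600
ΔCt(vehicle) = 26.290 − 17.050 = 9.240
ΔCt(sorafenib-treated) = 21.955 − 16.600 = 5.355
ΔΔCt = 5.355 − 9.240 = -3.885
Fold change = 2^(−(-3.885)) = 2^3.885 = 14.7741

14.774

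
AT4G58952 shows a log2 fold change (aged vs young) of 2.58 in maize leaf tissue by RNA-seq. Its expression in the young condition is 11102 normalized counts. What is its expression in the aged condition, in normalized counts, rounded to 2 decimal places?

66383.27

Fold change = 2^(2.58) = 5.9794
aged expression = 11102 × 5.9794 = 66383.27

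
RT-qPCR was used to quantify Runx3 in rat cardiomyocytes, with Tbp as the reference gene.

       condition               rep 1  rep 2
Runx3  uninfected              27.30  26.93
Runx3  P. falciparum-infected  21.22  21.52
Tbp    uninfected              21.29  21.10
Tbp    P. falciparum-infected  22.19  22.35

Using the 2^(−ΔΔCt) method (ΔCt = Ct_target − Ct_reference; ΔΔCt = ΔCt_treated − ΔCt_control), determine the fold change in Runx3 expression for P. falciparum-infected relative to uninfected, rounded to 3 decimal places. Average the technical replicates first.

112.986

Mean Ct: Runx3 uninfected 27.115; Runx3 P. falciparum-infected 21.370; Tbp uninfected 21.195; Tbp P. falciparum-infected 22.270
ΔCt(uninfected) = 27.115 − 21.195 = 5.920
ΔCt(P. falciparum-infected) = 21.370 − 22.270 = -0.900
ΔΔCt = -0.900 − 5.920 = -6.820
Fold change = 2^(−(-6.820)) = 2^6.820 = 112.9860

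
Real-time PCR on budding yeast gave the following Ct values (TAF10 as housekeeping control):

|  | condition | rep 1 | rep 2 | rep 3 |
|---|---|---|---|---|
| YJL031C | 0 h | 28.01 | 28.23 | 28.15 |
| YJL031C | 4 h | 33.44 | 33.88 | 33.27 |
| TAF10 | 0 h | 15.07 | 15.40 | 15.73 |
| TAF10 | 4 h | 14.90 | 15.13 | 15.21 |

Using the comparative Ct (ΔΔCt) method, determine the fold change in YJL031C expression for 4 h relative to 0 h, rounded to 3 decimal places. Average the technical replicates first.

Mean Ct: YJL031C 0 h 28.130; YJL031C 4 h 33.530; TAF10 0 h 15.400; TAF10 4 h 15.080
ΔCt(0 h) = 28.130 − 15.400 = 12.730
ΔCt(4 h) = 33.530 − 15.080 = 18.450
ΔΔCt = 18.450 − 12.730 = 5.720
Fold change = 2^(−5.720) = 0.0190

0.019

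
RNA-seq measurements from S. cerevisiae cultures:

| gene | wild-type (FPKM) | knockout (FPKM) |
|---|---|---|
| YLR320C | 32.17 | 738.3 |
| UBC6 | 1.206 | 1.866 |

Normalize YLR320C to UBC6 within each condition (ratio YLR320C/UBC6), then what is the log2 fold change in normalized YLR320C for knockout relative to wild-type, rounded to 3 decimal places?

YLR320C/UBC6 (wild-type) = 32.17 / 1.206 = 26.675
YLR320C/UBC6 (knockout) = 738.3 / 1.866 = 395.66
Fold change = 395.66 / 26.675 = 14.8326
log2(14.8326) = 3.8907

3.891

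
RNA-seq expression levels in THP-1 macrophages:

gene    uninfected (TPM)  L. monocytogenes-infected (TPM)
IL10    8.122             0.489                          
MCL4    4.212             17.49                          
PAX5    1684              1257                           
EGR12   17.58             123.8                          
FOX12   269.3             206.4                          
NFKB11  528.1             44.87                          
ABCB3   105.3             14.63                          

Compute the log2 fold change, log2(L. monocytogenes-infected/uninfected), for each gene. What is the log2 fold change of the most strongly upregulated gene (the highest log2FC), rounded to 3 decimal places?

2.816

log2(0.489/8.122) = -4.054  (IL10)
log2(17.49/4.212) = 2.054  (MCL4)
log2(1257/1684) = -0.422  (PAX5)
log2(123.8/17.58) = 2.816  (EGR12)
log2(206.4/269.3) = -0.384  (FOX12)
log2(44.87/528.1) = -3.557  (NFKB11)
log2(14.63/105.3) = -2.848  (ABCB3)
EGR12 is most strongly upregulated.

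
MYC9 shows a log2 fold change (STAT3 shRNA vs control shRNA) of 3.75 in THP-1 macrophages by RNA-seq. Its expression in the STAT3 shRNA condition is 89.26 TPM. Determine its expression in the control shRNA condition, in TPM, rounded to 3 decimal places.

6.634

Fold change = 2^(3.75) = 13.4543
control shRNA expression = 89.26 / 13.4543 = 6.634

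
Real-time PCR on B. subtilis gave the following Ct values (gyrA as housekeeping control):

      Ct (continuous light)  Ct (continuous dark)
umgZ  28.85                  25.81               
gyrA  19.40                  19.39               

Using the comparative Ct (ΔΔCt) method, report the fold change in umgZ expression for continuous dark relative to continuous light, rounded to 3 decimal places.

ΔCt(continuous light) = 28.850 − 19.400 = 9.450
ΔCt(continuous dark) = 25.810 − 19.390 = 6.420
ΔΔCt = 6.420 − 9.450 = -3.030
Fold change = 2^(−(-3.030)) = 2^3.030 = 8.1681

8.168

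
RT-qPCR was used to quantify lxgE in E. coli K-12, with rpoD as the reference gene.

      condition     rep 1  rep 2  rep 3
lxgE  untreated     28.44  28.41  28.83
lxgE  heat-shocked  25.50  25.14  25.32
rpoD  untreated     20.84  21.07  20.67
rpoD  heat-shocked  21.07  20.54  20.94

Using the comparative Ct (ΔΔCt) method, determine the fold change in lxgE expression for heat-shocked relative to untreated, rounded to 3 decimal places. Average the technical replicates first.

9.383

Mean Ct: lxgE untreated 28.560; lxgE heat-shocked 25.320; rpoD untreated 20.860; rpoD heat-shocked 20.850
ΔCt(untreated) = 28.560 − 20.860 = 7.700
ΔCt(heat-shocked) = 25.320 − 20.850 = 4.470
ΔΔCt = 4.470 − 7.700 = -3.230
Fold change = 2^(−(-3.230)) = 2^3.230 = 9.3827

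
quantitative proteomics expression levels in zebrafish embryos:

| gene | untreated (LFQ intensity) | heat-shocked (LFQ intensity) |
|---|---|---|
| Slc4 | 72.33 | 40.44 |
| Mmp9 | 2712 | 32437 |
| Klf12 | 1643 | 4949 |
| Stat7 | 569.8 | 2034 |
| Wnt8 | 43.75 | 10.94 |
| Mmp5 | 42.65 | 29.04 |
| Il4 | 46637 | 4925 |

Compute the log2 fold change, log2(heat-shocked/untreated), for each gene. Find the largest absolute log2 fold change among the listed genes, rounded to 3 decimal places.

3.580

log2(40.44/72.33) = -0.839  (Slc4)
log2(32437/2712) = 3.580  (Mmp9)
log2(4949/1643) = 1.591  (Klf12)
log2(2034/569.8) = 1.836  (Stat7)
log2(10.94/43.75) = -2.000  (Wnt8)
log2(29.04/42.65) = -0.555  (Mmp5)
log2(4925/46637) = -3.243  (Il4)
The largest magnitude belongs to Mmp9.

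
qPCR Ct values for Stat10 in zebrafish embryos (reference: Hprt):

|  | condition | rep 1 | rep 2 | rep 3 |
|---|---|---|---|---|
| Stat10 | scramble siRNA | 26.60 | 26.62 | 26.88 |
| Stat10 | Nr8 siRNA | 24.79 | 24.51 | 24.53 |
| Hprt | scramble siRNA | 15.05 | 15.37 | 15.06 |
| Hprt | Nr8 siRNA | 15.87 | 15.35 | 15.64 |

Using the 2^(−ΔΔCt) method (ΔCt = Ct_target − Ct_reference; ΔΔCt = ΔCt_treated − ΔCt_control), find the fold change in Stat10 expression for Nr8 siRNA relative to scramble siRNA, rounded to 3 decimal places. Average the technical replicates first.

Mean Ct: Stat10 scramble siRNA 26.700; Stat10 Nr8 siRNA 24.610; Hprt scramble siRNA 15.160; Hprt Nr8 siRNA 15.620
ΔCt(scramble siRNA) = 26.700 − 15.160 = 11.540
ΔCt(Nr8 siRNA) = 24.610 − 15.620 = 8.990
ΔΔCt = 8.990 − 11.540 = -2.550
Fold change = 2^(−(-2.550)) = 2^2.550 = 5.8563

5.856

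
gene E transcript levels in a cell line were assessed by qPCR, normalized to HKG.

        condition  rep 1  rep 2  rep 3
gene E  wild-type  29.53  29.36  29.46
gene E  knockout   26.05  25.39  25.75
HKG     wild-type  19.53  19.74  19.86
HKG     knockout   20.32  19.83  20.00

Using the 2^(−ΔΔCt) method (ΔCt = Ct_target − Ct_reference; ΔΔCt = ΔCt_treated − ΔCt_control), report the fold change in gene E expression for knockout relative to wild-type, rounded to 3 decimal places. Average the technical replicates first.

16.679

Mean Ct: gene E wild-type 29.450; gene E knockout 25.730; HKG wild-type 19.710; HKG knockout 20.050
ΔCt(wild-type) = 29.450 − 19.710 = 9.740
ΔCt(knockout) = 25.730 − 20.050 = 5.680
ΔΔCt = 5.680 − 9.740 = -4.060
Fold change = 2^(−(-4.060)) = 2^4.060 = 16.6795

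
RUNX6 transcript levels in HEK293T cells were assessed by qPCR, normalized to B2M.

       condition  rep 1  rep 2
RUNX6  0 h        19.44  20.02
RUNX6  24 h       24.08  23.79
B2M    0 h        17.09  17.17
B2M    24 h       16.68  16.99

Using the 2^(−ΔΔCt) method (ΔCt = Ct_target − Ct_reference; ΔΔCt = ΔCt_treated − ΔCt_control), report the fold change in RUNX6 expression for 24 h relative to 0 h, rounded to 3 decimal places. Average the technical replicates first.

Mean Ct: RUNX6 0 h 19.730; RUNX6 24 h 23.935; B2M 0 h 17.130; B2M 24 h 16.835
ΔCt(0 h) = 19.730 − 17.130 = 2.600
ΔCt(24 h) = 23.935 − 16.835 = 7.100
ΔΔCt = 7.100 − 2.600 = 4.500
Fold change = 2^(−4.500) = 0.0442

0.044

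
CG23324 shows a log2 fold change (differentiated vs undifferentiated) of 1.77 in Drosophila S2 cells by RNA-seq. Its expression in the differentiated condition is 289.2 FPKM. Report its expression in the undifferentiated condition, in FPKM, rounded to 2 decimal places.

Fold change = 2^(1.77) = 3.4105
undifferentiated expression = 289.2 / 3.4105 = 84.80

84.80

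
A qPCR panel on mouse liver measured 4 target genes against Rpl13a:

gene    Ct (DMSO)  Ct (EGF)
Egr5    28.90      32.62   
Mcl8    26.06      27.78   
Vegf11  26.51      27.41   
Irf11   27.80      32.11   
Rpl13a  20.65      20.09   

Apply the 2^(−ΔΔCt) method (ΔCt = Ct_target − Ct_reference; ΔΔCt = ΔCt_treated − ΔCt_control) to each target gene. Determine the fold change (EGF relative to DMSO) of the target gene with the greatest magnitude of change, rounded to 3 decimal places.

0.034

Egr5: ΔΔCt = (32.62−20.09) − (28.90−20.65) = 12.53 − 8.25 = 4.28; fold change = 2^-4.28 = 0.051
Mcl8: ΔΔCt = (27.78−20.09) − (26.06−20.65) = 7.69 − 5.41 = 2.28; fold change = 2^-2.28 = 0.206
Vegf11: ΔΔCt = (27.41−20.09) − (26.51−20.65) = 7.32 − 5.86 = 1.46; fold change = 2^-1.46 = 0.363
Irf11: ΔΔCt = (32.11−20.09) − (27.80−20.65) = 12.02 − 7.15 = 4.87; fold change = 2^-4.87 = 0.034
Irf11 has the largest |ΔΔCt| = 4.87.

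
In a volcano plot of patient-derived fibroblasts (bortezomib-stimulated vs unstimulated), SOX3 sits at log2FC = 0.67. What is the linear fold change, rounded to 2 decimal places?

1.59

Fold change = 2^(0.67) = 1.591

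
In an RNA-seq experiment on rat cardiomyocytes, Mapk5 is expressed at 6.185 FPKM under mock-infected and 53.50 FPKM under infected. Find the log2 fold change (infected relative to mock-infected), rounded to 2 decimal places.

Fold change = 53.50 / 6.185 = 8.6500
log2(8.6500) = 3.113

3.11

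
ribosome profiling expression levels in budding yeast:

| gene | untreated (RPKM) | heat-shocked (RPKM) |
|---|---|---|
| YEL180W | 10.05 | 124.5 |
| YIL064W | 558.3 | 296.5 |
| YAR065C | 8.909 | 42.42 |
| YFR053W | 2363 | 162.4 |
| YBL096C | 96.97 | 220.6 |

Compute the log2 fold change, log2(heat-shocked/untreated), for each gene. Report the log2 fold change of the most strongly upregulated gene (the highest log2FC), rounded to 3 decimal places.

log2(124.5/10.05) = 3.631  (YEL180W)
log2(296.5/558.3) = -0.913  (YIL064W)
log2(42.42/8.909) = 2.251  (YAR065C)
log2(162.4/2363) = -3.863  (YFR053W)
log2(220.6/96.97) = 1.186  (YBL096C)
YEL180W is most strongly upregulated.

3.631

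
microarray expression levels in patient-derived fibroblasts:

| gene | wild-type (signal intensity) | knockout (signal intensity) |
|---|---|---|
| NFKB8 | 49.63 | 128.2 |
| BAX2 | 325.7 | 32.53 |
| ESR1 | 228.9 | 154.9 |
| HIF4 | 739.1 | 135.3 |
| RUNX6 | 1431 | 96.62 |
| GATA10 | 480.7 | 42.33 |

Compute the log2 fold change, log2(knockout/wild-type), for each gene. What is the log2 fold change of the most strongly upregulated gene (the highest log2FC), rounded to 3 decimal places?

1.369

log2(128.2/49.63) = 1.369  (NFKB8)
log2(32.53/325.7) = -3.324  (BAX2)
log2(154.9/228.9) = -0.563  (ESR1)
log2(135.3/739.1) = -2.450  (HIF4)
log2(96.62/1431) = -3.889  (RUNX6)
log2(42.33/480.7) = -3.505  (GATA10)
NFKB8 is most strongly upregulated.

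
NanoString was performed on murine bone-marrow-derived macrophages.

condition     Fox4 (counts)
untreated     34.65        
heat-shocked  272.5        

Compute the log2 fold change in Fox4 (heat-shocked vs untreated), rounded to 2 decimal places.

2.98

Fold change = 272.5 / 34.65 = 7.8644
log2(7.8644) = 2.975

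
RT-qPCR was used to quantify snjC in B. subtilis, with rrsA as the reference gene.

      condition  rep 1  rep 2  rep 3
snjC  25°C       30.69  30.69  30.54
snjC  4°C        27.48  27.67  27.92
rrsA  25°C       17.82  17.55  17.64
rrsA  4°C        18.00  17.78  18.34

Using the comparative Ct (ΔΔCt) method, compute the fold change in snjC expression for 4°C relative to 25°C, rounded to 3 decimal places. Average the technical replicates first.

9.987

Mean Ct: snjC 25°C 30.640; snjC 4°C 27.690; rrsA 25°C 17.670; rrsA 4°C 18.040
ΔCt(25°C) = 30.640 − 17.670 = 12.970
ΔCt(4°C) = 27.690 − 18.040 = 9.650
ΔΔCt = 9.650 − 12.970 = -3.320
Fold change = 2^(−(-3.320)) = 2^3.320 = 9.9866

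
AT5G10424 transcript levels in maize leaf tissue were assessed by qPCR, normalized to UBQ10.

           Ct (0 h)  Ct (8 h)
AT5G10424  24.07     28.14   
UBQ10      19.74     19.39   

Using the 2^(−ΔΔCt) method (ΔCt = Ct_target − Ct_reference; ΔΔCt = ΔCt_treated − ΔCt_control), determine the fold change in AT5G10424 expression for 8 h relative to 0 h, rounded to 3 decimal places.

ΔCt(0 h) = 24.070 − 19.740 = 4.330
ΔCt(8 h) = 28.140 − 19.390 = 8.750
ΔΔCt = 8.750 − 4.330 = 4.420
Fold change = 2^(−4.420) = 0.0467

0.047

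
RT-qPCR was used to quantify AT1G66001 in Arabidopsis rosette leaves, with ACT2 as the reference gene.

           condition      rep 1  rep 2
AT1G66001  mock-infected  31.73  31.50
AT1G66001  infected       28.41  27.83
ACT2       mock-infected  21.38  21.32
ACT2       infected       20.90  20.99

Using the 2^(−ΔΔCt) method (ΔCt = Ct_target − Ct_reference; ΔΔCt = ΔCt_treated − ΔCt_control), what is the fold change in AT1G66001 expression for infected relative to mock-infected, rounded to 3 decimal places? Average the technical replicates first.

8.515

Mean Ct: AT1G66001 mock-infected 31.615; AT1G66001 infected 28.120; ACT2 mock-infected 21.350; ACT2 infected 20.945
ΔCt(mock-infected) = 31.615 − 21.350 = 10.265
ΔCt(infected) = 28.120 − 20.945 = 7.175
ΔΔCt = 7.175 − 10.265 = -3.090
Fold change = 2^(−(-3.090)) = 2^3.090 = 8.5150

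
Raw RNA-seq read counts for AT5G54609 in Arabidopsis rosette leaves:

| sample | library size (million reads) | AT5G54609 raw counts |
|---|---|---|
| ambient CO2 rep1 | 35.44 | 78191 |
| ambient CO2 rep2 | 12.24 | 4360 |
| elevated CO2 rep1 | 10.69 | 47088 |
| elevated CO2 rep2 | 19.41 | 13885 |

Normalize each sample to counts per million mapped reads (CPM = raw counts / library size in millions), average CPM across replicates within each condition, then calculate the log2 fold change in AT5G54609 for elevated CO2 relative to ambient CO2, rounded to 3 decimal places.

0.999

CPM(ambient CO2 rep1) = 78191 / 35.44 = 2206.2923
CPM(ambient CO2 rep2) = 4360 / 12.24 = 356.2092
CPM(elevated CO2 rep1) = 47088 / 10.69 = 4404.8644
CPM(elevated CO2 rep2) = 13885 / 19.41 = 715.3529
mean CPM(ambient CO2) = 1281.2507; mean CPM(elevated CO2) = 2560.1086
Fold change = 2560.1086 / 1281.2507 = 1.99813
log2(1.99813) = 0.9987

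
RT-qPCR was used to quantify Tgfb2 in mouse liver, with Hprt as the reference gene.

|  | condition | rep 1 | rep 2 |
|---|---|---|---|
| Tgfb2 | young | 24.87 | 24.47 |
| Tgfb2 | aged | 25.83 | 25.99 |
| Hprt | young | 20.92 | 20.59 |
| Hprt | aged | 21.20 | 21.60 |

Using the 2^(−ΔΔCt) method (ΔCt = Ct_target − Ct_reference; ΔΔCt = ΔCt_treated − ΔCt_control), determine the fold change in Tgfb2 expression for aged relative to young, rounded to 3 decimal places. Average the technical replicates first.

Mean Ct: Tgfb2 young 24.670; Tgfb2 aged 25.910; Hprt young 20.755; Hprt aged 21.400
ΔCt(young) = 24.670 − 20.755 = 3.915
ΔCt(aged) = 25.910 − 21.400 = 4.510
ΔΔCt = 4.510 − 3.915 = 0.595
Fold change = 2^(−0.595) = 0.6620

0.662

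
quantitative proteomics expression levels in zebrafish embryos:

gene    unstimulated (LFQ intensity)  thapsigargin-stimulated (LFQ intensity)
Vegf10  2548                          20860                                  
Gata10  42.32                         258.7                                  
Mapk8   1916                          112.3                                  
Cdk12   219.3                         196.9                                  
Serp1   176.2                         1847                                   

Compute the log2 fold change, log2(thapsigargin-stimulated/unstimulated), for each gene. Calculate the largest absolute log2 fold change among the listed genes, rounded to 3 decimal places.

4.093

log2(20860/2548) = 3.033  (Vegf10)
log2(258.7/42.32) = 2.612  (Gata10)
log2(112.3/1916) = -4.093  (Mapk8)
log2(196.9/219.3) = -0.155  (Cdk12)
log2(1847/176.2) = 3.390  (Serp1)
The largest magnitude belongs to Mapk8.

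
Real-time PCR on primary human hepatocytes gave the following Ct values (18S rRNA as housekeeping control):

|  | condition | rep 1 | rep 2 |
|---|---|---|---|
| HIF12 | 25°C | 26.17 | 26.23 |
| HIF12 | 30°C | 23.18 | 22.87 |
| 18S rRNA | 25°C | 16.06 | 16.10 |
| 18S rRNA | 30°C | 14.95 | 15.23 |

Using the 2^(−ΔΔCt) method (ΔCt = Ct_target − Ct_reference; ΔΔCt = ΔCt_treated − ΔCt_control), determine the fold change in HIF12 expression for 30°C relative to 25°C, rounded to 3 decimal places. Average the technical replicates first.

Mean Ct: HIF12 25°C 26.200; HIF12 30°C 23.025; 18S rRNA 25°C 16.080; 18S rRNA 30°C 15.090
ΔCt(25°C) = 26.200 − 16.080 = 10.120
ΔCt(30°C) = 23.025 − 15.090 = 7.935
ΔΔCt = 7.935 − 10.120 = -2.185
Fold change = 2^(−(-2.185)) = 2^2.185 = 4.5473

4.547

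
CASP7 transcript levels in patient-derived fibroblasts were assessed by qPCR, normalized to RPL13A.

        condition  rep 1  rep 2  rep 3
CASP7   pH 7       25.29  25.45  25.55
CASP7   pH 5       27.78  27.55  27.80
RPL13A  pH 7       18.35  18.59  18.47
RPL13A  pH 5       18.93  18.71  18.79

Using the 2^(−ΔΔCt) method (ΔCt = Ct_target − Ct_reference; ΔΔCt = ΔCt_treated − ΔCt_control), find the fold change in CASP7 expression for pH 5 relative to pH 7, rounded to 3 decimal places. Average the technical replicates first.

Mean Ct: CASP7 pH 7 25.430; CASP7 pH 5 27.710; RPL13A pH 7 18.470; RPL13A pH 5 18.810
ΔCt(pH 7) = 25.430 − 18.470 = 6.960
ΔCt(pH 5) = 27.710 − 18.810 = 8.900
ΔΔCt = 8.900 − 6.960 = 1.940
Fold change = 2^(−1.940) = 0.2606

0.261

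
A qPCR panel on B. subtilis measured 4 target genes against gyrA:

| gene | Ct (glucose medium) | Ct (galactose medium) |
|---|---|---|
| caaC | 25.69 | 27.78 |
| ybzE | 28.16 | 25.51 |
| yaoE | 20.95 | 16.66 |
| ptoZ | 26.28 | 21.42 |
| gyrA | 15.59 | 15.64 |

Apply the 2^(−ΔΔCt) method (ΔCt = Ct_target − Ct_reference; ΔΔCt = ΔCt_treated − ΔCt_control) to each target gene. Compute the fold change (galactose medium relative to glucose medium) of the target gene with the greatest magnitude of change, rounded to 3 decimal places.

30.065

caaC: ΔΔCt = (27.78−15.64) − (25.69−15.59) = 12.14 − 10.10 = 2.04; fold change = 2^-2.04 = 0.243
ybzE: ΔΔCt = (25.51−15.64) − (28.16−15.59) = 9.87 − 12.57 = -2.70; fold change = 2^2.70 = 6.498
yaoE: ΔΔCt = (16.66−15.64) − (20.95−15.59) = 1.02 − 5.36 = -4.34; fold change = 2^4.34 = 20.252
ptoZ: ΔΔCt = (21.42−15.64) − (26.28−15.59) = 5.78 − 10.69 = -4.91; fold change = 2^4.91 = 30.065
ptoZ has the largest |ΔΔCt| = 4.91.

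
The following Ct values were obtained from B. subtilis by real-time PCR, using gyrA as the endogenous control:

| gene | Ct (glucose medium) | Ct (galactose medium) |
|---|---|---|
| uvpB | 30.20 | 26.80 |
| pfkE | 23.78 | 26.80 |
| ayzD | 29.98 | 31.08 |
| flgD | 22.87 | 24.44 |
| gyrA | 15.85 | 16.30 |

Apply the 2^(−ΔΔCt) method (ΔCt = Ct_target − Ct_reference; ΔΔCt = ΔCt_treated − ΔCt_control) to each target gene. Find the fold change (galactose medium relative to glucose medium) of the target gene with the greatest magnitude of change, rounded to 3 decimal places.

uvpB: ΔΔCt = (26.80−16.30) − (30.20−15.85) = 10.50 − 14.35 = -3.85; fold change = 2^3.85 = 14.420
pfkE: ΔΔCt = (26.80−16.30) − (23.78−15.85) = 10.50 − 7.93 = 2.57; fold change = 2^-2.57 = 0.168
ayzD: ΔΔCt = (31.08−16.30) − (29.98−15.85) = 14.78 − 14.13 = 0.65; fold change = 2^-0.65 = 0.637
flgD: ΔΔCt = (24.44−16.30) − (22.87−15.85) = 8.14 − 7.02 = 1.12; fold change = 2^-1.12 = 0.460
uvpB has the largest |ΔΔCt| = 3.85.

14.420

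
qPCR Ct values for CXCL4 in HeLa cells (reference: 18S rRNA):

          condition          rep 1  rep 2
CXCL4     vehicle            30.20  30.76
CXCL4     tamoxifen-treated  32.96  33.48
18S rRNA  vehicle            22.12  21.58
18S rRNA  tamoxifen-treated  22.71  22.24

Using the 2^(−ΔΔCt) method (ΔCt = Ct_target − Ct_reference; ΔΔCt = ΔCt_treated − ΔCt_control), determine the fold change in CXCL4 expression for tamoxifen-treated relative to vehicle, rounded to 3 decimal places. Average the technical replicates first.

0.231

Mean Ct: CXCL4 vehicle 30.480; CXCL4 tamoxifen-treated 33.220; 18S rRNA vehicle 21.850; 18S rRNA tamoxifen-treated 22.475
ΔCt(vehicle) = 30.480 − 21.850 = 8.630
ΔCt(tamoxifen-treated) = 33.220 − 22.475 = 10.745
ΔΔCt = 10.745 − 8.630 = 2.115
Fold change = 2^(−2.115) = 0.2308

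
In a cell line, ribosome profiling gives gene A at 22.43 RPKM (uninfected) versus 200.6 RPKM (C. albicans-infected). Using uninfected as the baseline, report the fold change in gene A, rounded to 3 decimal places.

Fold change = 200.6 / 22.43 = 8.9434
gene A is upregulated.

8.943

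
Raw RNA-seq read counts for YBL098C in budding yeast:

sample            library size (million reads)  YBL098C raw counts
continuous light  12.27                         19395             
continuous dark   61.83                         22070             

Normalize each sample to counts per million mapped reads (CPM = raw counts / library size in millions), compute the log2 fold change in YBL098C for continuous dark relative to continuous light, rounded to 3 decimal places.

-2.147

CPM(continuous light) = 19395 / 12.27 = 1580.6846
CPM(continuous dark) = 22070 / 61.83 = 356.9465
Fold change = 356.9465 / 1580.6846 = 0.22582
log2(0.22582) = -2.1468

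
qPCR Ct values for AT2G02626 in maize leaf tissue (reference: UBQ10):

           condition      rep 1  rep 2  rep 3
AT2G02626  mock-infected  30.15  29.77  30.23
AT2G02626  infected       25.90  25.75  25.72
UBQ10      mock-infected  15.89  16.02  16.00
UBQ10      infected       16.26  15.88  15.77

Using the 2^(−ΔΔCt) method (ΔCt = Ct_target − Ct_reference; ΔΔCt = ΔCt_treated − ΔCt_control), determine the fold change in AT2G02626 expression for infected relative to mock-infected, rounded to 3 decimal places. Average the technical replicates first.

19.160

Mean Ct: AT2G02626 mock-infected 30.050; AT2G02626 infected 25.790; UBQ10 mock-infected 15.970; UBQ10 infected 15.970
ΔCt(mock-infected) = 30.050 − 15.970 = 14.080
ΔCt(infected) = 25.790 − 15.970 = 9.820
ΔΔCt = 9.820 − 14.080 = -4.260
Fold change = 2^(−(-4.260)) = 2^4.260 = 19.1597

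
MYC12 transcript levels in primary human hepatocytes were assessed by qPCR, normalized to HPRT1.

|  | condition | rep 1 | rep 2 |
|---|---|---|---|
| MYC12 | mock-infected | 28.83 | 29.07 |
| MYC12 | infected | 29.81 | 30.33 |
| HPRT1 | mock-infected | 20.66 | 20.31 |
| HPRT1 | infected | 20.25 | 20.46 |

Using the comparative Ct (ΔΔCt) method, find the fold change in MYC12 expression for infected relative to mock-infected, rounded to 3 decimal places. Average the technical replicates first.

Mean Ct: MYC12 mock-infected 28.950; MYC12 infected 30.070; HPRT1 mock-infected 20.485; HPRT1 infected 20.355
ΔCt(mock-infected) = 28.950 − 20.485 = 8.465
ΔCt(infected) = 30.070 − 20.355 = 9.715
ΔΔCt = 9.715 − 8.465 = 1.250
Fold change = 2^(−1.250) = 0.4204

0.420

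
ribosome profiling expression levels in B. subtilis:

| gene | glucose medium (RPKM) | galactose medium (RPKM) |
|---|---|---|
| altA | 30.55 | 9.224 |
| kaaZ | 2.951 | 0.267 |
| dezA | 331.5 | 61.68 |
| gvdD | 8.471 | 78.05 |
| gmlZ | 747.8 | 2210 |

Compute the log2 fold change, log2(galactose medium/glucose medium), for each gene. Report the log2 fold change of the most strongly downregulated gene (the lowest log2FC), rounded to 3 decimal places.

log2(9.224/30.55) = -1.728  (altA)
log2(0.267/2.951) = -3.466  (kaaZ)
log2(61.68/331.5) = -2.426  (dezA)
log2(78.05/8.471) = 3.204  (gvdD)
log2(2210/747.8) = 1.563  (gmlZ)
kaaZ is most strongly downregulated.

-3.466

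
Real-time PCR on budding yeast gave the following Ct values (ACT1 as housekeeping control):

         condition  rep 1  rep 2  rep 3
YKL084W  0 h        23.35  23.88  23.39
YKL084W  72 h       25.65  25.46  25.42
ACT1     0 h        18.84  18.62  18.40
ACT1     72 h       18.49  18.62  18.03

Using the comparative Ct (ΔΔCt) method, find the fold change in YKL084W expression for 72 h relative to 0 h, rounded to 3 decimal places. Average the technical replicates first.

0.216

Mean Ct: YKL084W 0 h 23.540; YKL084W 72 h 25.510; ACT1 0 h 18.620; ACT1 72 h 18.380
ΔCt(0 h) = 23.540 − 18.620 = 4.920
ΔCt(72 h) = 25.510 − 18.380 = 7.130
ΔΔCt = 7.130 − 4.920 = 2.210
Fold change = 2^(−2.210) = 0.2161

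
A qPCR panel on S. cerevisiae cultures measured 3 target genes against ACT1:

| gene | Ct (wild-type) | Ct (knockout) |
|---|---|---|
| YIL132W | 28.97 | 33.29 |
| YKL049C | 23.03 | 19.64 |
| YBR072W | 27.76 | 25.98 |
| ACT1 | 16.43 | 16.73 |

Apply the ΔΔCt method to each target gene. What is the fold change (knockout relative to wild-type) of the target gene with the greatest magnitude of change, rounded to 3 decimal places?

YIL132W: ΔΔCt = (33.29−16.73) − (28.97−16.43) = 16.56 − 12.54 = 4.02; fold change = 2^-4.02 = 0.062
YKL049C: ΔΔCt = (19.64−16.73) − (23.03−16.43) = 2.91 − 6.60 = -3.69; fold change = 2^3.69 = 12.906
YBR072W: ΔΔCt = (25.98−16.73) − (27.76−16.43) = 9.25 − 11.33 = -2.08; fold change = 2^2.08 = 4.228
YIL132W has the largest |ΔΔCt| = 4.02.

0.062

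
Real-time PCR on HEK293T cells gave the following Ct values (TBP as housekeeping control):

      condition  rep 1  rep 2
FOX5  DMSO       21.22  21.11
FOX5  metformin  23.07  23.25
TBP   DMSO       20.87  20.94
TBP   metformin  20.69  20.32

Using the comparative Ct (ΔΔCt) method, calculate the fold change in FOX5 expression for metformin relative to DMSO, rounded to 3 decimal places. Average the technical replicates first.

0.190

Mean Ct: FOX5 DMSO 21.165; FOX5 metformin 23.160; TBP DMSO 20.905; TBP metformin 20.505
ΔCt(DMSO) = 21.165 − 20.905 = 0.260
ΔCt(metformin) = 23.160 − 20.505 = 2.655
ΔΔCt = 2.655 − 0.260 = 2.395
Fold change = 2^(−2.395) = 0.1901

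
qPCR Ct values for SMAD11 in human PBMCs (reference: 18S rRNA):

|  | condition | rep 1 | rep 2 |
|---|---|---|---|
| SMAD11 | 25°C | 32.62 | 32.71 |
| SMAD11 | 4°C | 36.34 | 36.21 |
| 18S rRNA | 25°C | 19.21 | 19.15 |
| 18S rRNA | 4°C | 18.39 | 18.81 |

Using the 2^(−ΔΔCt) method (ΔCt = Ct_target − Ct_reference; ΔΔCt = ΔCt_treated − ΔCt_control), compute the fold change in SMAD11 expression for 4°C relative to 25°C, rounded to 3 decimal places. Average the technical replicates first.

0.055

Mean Ct: SMAD11 25°C 32.665; SMAD11 4°C 36.275; 18S rRNA 25°C 19.180; 18S rRNA 4°C 18.600
ΔCt(25°C) = 32.665 − 19.180 = 13.485
ΔCt(4°C) = 36.275 − 18.600 = 17.675
ΔΔCt = 17.675 − 13.485 = 4.190
Fold change = 2^(−4.190) = 0.0548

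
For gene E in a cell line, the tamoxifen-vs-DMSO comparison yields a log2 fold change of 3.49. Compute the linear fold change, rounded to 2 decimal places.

Fold change = 2^(3.49) = 11.236

11.24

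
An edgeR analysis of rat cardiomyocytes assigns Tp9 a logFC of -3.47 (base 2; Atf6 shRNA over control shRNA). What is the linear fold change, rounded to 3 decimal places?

0.090

Fold change = 2^(-3.47) = 0.0902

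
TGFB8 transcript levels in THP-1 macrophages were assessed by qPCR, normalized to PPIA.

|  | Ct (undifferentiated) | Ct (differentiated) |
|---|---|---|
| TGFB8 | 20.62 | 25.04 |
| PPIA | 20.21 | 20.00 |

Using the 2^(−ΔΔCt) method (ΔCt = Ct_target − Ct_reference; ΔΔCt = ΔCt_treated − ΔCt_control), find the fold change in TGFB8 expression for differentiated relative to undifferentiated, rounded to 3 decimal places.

ΔCt(undifferentiated) = 20.620 − 20.210 = 0.410
ΔCt(differentiated) = 25.040 − 20.000 = 5.040
ΔΔCt = 5.040 − 0.410 = 4.630
Fold change = 2^(−4.630) = 0.0404

0.040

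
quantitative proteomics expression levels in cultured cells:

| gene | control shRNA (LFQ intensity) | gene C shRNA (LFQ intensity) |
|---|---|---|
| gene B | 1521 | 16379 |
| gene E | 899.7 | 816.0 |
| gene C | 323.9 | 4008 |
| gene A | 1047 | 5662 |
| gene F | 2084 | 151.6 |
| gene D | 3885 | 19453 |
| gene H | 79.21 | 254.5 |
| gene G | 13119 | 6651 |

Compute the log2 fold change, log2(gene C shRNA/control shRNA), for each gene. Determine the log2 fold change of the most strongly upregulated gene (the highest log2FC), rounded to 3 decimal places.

log2(16379/1521) = 3.429  (gene B)
log2(816.0/899.7) = -0.141  (gene E)
log2(4008/323.9) = 3.629  (gene C)
log2(5662/1047) = 2.435  (gene A)
log2(151.6/2084) = -3.781  (gene F)
log2(19453/3885) = 2.324  (gene D)
log2(254.5/79.21) = 1.684  (gene H)
log2(6651/13119) = -0.980  (gene G)
gene C is most strongly upregulated.

3.629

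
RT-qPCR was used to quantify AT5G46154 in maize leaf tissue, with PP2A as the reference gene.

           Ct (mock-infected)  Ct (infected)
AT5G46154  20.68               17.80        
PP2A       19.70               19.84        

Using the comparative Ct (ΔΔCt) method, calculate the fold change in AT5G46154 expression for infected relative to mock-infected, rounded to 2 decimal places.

ΔCt(mock-infected) = 20.680 − 19.700 = 0.980
ΔCt(infected) = 17.800 − 19.840 = -2.040
ΔΔCt = -2.040 − 0.980 = -3.020
Fold change = 2^(−(-3.020)) = 2^3.020 = 8.112

8.11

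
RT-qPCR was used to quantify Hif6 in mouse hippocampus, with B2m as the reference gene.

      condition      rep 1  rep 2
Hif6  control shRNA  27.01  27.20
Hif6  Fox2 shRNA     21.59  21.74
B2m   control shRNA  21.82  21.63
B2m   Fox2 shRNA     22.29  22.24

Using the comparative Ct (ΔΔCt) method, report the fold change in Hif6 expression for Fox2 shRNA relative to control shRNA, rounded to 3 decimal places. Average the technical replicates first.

Mean Ct: Hif6 control shRNA 27.105; Hif6 Fox2 shRNA 21.665; B2m control shRNA 21.725; B2m Fox2 shRNA 22.265
ΔCt(control shRNA) = 27.105 − 21.725 = 5.380
ΔCt(Fox2 shRNA) = 21.665 − 22.265 = -0.600
ΔΔCt = -0.600 − 5.380 = -5.980
Fold change = 2^(−(-5.980)) = 2^5.980 = 63.1189

63.119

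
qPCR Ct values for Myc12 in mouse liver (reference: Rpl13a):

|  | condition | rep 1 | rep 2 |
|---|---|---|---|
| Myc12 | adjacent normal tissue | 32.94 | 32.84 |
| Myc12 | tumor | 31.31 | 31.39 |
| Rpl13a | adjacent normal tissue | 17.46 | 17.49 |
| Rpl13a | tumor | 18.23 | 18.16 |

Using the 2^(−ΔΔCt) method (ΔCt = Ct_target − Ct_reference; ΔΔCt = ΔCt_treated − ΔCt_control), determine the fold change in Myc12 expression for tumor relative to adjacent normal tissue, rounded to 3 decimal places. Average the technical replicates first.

4.790

Mean Ct: Myc12 adjacent normal tissue 32.890; Myc12 tumor 31.350; Rpl13a adjacent normal tissue 17.475; Rpl13a tumor 18.195
ΔCt(adjacent normal tissue) = 32.890 − 17.475 = 15.415
ΔCt(tumor) = 31.350 − 18.195 = 13.155
ΔΔCt = 13.155 − 15.415 = -2.260
Fold change = 2^(−(-2.260)) = 2^2.260 = 4.7899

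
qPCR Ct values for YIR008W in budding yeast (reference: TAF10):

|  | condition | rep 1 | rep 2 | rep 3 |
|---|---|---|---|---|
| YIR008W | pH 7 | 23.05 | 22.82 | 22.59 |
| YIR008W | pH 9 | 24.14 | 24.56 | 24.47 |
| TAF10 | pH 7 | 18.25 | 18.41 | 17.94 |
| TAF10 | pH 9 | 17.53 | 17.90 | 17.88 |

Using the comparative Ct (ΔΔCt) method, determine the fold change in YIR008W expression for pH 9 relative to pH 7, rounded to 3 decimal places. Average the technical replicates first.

Mean Ct: YIR008W pH 7 22.820; YIR008W pH 9 24.390; TAF10 pH 7 18.200; TAF10 pH 9 17.770
ΔCt(pH 7) = 22.820 − 18.200 = 4.620
ΔCt(pH 9) = 24.390 − 17.770 = 6.620
ΔΔCt = 6.620 − 4.620 = 2.000
Fold change = 2^(−2.000) = 0.2500

0.250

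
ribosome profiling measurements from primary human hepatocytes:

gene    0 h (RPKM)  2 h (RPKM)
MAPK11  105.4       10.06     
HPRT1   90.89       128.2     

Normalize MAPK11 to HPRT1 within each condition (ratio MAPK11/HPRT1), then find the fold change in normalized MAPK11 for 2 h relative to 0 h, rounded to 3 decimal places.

0.068

MAPK11/HPRT1 (0 h) = 105.4 / 90.89 = 1.1596
MAPK11/HPRT1 (2 h) = 10.06 / 128.2 = 0.078471
Fold change = 0.078471 / 1.1596 = 0.0677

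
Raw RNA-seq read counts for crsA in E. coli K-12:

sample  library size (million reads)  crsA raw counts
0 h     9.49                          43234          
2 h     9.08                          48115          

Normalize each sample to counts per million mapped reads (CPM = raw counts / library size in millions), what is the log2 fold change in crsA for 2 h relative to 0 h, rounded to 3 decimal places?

CPM(0 h) = 43234 / 9.49 = 4555.7429
CPM(2 h) = 48115 / 9.08 = 5299.0088
Fold change = 5299.0088 / 4555.7429 = 1.16315
log2(1.16315) = 0.2180

0.218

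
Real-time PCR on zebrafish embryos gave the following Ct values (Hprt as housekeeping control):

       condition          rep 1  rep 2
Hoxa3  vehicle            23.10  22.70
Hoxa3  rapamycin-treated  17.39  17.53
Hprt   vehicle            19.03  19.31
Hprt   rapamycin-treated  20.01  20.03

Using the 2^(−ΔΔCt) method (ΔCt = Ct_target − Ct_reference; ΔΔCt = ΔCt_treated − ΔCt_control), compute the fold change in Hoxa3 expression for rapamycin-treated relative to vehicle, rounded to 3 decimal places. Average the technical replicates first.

78.249

Mean Ct: Hoxa3 vehicle 22.900; Hoxa3 rapamycin-treated 17.460; Hprt vehicle 19.170; Hprt rapamycin-treated 20.020
ΔCt(vehicle) = 22.900 − 19.170 = 3.730
ΔCt(rapamycin-treated) = 17.460 − 20.020 = -2.560
ΔΔCt = -2.560 − 3.730 = -6.290
Fold change = 2^(−(-6.290)) = 2^6.290 = 78.2490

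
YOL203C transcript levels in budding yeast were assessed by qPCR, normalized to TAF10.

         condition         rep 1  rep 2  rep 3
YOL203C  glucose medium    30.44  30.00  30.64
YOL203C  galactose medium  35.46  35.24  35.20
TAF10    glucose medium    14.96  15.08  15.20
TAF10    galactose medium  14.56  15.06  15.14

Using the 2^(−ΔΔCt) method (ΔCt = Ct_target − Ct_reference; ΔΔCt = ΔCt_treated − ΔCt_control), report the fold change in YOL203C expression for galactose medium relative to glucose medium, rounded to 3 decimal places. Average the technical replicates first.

Mean Ct: YOL203C glucose medium 30.360; YOL203C galactose medium 35.300; TAF10 glucose medium 15.080; TAF10 galactose medium 14.920
ΔCt(glucose medium) = 30.360 − 15.080 = 15.280
ΔCt(galactose medium) = 35.300 − 14.920 = 20.380
ΔΔCt = 20.380 − 15.280 = 5.100
Fold change = 2^(−5.100) = 0.0292

0.029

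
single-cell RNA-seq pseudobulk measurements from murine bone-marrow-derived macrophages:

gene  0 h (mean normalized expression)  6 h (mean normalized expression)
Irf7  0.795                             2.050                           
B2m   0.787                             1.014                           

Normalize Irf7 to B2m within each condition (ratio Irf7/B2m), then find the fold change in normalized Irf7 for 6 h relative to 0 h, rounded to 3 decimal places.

2.001

Irf7/B2m (0 h) = 0.795 / 0.787 = 1.0102
Irf7/B2m (6 h) = 2.050 / 1.014 = 2.0217
Fold change = 2.0217 / 1.0102 = 2.0014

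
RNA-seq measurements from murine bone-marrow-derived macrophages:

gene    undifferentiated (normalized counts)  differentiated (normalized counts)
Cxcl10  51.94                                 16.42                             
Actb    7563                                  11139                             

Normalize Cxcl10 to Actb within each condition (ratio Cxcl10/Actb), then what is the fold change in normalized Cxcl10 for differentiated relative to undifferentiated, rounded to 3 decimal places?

Cxcl10/Actb (undifferentiated) = 51.94 / 7563 = 0.0068676
Cxcl10/Actb (differentiated) = 16.42 / 11139 = 0.0014741
Fold change = 0.0014741 / 0.0068676 = 0.2146

0.215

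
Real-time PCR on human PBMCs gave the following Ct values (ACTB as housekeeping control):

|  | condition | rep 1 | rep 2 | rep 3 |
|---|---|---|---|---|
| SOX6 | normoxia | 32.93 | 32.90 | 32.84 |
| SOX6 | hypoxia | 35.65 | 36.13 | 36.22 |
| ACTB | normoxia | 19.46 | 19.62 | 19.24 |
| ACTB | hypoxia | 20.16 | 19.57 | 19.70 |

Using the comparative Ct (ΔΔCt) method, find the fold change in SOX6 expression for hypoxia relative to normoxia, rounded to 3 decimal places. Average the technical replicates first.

0.150

Mean Ct: SOX6 normoxia 32.890; SOX6 hypoxia 36.000; ACTB normoxia 19.440; ACTB hypoxia 19.810
ΔCt(normoxia) = 32.890 − 19.440 = 13.450
ΔCt(hypoxia) = 36.000 − 19.810 = 16.190
ΔΔCt = 16.190 − 13.450 = 2.740
Fold change = 2^(−2.740) = 0.1497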